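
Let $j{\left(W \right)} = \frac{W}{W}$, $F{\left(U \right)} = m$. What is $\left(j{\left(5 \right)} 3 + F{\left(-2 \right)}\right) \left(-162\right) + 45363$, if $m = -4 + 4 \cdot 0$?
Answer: $45525$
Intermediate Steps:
$m = -4$ ($m = -4 + 0 = -4$)
$F{\left(U \right)} = -4$
$j{\left(W \right)} = 1$
$\left(j{\left(5 \right)} 3 + F{\left(-2 \right)}\right) \left(-162\right) + 45363 = \left(1 \cdot 3 - 4\right) \left(-162\right) + 45363 = \left(3 - 4\right) \left(-162\right) + 45363 = \left(-1\right) \left(-162\right) + 45363 = 162 + 45363 = 45525$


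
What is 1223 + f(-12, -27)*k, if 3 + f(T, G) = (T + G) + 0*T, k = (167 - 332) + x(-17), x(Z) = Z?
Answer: 8867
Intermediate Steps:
k = -182 (k = (167 - 332) - 17 = -165 - 17 = -182)
f(T, G) = -3 + G + T (f(T, G) = -3 + ((T + G) + 0*T) = -3 + ((G + T) + 0) = -3 + (G + T) = -3 + G + T)
1223 + f(-12, -27)*k = 1223 + (-3 - 27 - 12)*(-182) = 1223 - 42*(-182) = 1223 + 7644 = 8867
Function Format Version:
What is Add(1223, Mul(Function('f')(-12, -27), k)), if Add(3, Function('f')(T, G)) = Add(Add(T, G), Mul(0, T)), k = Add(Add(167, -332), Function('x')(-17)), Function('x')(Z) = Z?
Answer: 8867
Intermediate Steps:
k = -182 (k = Add(Add(167, -332), -17) = Add(-165, -17) = -182)
Function('f')(T, G) = Add(-3, G, T) (Function('f')(T, G) = Add(-3, Add(Add(T, G), Mul(0, T))) = Add(-3, Add(Add(G, T), 0)) = Add(-3, Add(G, T)) = Add(-3, G, T))
Add(1223, Mul(Function('f')(-12, -27), k)) = Add(1223, Mul(Add(-3, -27, -12), -182)) = Add(1223, Mul(-42, -182)) = Add(1223, 7644) = 8867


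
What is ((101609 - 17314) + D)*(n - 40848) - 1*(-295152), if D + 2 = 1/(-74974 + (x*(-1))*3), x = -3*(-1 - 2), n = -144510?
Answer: -1171822129551384/75001 ≈ -1.5624e+10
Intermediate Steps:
x = 9 (x = -3*(-3) = 9)
D = -150003/75001 (D = -2 + 1/(-74974 + (9*(-1))*3) = -2 + 1/(-74974 - 9*3) = -2 + 1/(-74974 - 27) = -2 + 1/(-75001) = -2 - 1/75001 = -150003/75001 ≈ -2.0000)
((101609 - 17314) + D)*(n - 40848) - 1*(-295152) = ((101609 - 17314) - 150003/75001)*(-144510 - 40848) - 1*(-295152) = (84295 - 150003/75001)*(-185358) + 295152 = (6322059292/75001)*(-185358) + 295152 = -1171844266246536/75001 + 295152 = -1171822129551384/75001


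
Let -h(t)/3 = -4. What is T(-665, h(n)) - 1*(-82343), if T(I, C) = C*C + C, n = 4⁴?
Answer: 82499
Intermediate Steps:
n = 256
h(t) = 12 (h(t) = -3*(-4) = 12)
T(I, C) = C + C² (T(I, C) = C² + C = C + C²)
T(-665, h(n)) - 1*(-82343) = 12*(1 + 12) - 1*(-82343) = 12*13 + 82343 = 156 + 82343 = 82499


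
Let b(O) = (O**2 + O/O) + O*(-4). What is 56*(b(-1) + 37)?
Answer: 2408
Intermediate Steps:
b(O) = 1 + O**2 - 4*O (b(O) = (O**2 + 1) - 4*O = (1 + O**2) - 4*O = 1 + O**2 - 4*O)
56*(b(-1) + 37) = 56*((1 + (-1)**2 - 4*(-1)) + 37) = 56*((1 + 1 + 4) + 37) = 56*(6 + 37) = 56*43 = 2408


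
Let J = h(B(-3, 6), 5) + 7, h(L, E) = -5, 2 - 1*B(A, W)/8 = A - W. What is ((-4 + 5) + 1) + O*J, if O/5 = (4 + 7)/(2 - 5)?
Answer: -104/3 ≈ -34.667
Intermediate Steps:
B(A, W) = 16 - 8*A + 8*W (B(A, W) = 16 - 8*(A - W) = 16 + (-8*A + 8*W) = 16 - 8*A + 8*W)
O = -55/3 (O = 5*((4 + 7)/(2 - 5)) = 5*(11/(-3)) = 5*(11*(-⅓)) = 5*(-11/3) = -55/3 ≈ -18.333)
J = 2 (J = -5 + 7 = 2)
((-4 + 5) + 1) + O*J = ((-4 + 5) + 1) - 55/3*2 = (1 + 1) - 110/3 = 2 - 110/3 = -104/3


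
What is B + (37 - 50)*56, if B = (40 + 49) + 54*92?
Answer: 4329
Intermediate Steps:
B = 5057 (B = 89 + 4968 = 5057)
B + (37 - 50)*56 = 5057 + (37 - 50)*56 = 5057 - 13*56 = 5057 - 728 = 4329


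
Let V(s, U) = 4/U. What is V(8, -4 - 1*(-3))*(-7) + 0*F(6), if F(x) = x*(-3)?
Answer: 28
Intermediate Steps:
F(x) = -3*x
V(8, -4 - 1*(-3))*(-7) + 0*F(6) = (4/(-4 - 1*(-3)))*(-7) + 0*(-3*6) = (4/(-4 + 3))*(-7) + 0*(-18) = (4/(-1))*(-7) + 0 = (4*(-1))*(-7) + 0 = -4*(-7) + 0 = 28 + 0 = 28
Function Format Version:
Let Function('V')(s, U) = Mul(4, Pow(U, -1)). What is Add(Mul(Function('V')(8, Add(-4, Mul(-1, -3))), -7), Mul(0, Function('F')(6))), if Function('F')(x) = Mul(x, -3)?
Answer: 28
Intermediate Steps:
Function('F')(x) = Mul(-3, x)
Add(Mul(Function('V')(8, Add(-4, Mul(-1, -3))), -7), Mul(0, Function('F')(6))) = Add(Mul(Mul(4, Pow(Add(-4, Mul(-1, -3)), -1)), -7), Mul(0, Mul(-3, 6))) = Add(Mul(Mul(4, Pow(Add(-4, 3), -1)), -7), Mul(0, -18)) = Add(Mul(Mul(4, Pow(-1, -1)), -7), 0) = Add(Mul(Mul(4, -1), -7), 0) = Add(Mul(-4, -7), 0) = Add(28, 0) = 28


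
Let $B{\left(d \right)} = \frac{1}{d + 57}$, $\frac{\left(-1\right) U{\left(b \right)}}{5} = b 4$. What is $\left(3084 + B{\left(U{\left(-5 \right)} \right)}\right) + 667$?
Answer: $\frac{588908}{157} \approx 3751.0$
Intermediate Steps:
$U{\left(b \right)} = - 20 b$ ($U{\left(b \right)} = - 5 b 4 = - 5 \cdot 4 b = - 20 b$)
$B{\left(d \right)} = \frac{1}{57 + d}$
$\left(3084 + B{\left(U{\left(-5 \right)} \right)}\right) + 667 = \left(3084 + \frac{1}{57 - -100}\right) + 667 = \left(3084 + \frac{1}{57 + 100}\right) + 667 = \left(3084 + \frac{1}{157}\right) + 667 = \frac{484189}{157} + 667 = \frac{588908}{157}$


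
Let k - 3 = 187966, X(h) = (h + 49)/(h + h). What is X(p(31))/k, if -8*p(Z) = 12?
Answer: -95/1127814 ≈ -8.4234e-5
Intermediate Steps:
p(Z) = -3/2 (p(Z) = -⅛*12 = -3/2)
X(h) = (49 + h)/(2*h) (X(h) = (49 + h)/((2*h)) = (49 + h)*(1/(2*h)) = (49 + h)/(2*h))
k = 187969 (k = 3 + 187966 = 187969)
X(p(31))/k = ((49 - 3/2)/(2*(-3/2)))/187969 = ((½)*(-⅔)*(95/2))*(1/187969) = -95/6*1/187969 = -95/1127814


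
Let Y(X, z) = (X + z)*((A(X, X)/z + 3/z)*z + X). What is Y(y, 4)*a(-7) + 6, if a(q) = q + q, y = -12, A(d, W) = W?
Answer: -2346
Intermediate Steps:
a(q) = 2*q
Y(X, z) = (X + z)*(X + z*(3/z + X/z)) (Y(X, z) = (X + z)*((X/z + 3/z)*z + X) = (X + z)*((3/z + X/z)*z + X) = (X + z)*(z*(3/z + X/z) + X) = (X + z)*(X + z*(3/z + X/z)))
Y(y, 4)*a(-7) + 6 = (2*(-12)² + 3*(-12) + 3*4 + 2*(-12)*4)*(2*(-7)) + 6 = (2*144 - 36 + 12 - 96)*(-14) + 6 = (288 - 36 + 12 - 96)*(-14) + 6 = 168*(-14) + 6 = -2352 + 6 = -2346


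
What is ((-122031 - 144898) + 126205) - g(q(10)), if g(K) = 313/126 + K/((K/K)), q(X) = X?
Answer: -17732797/126 ≈ -1.4074e+5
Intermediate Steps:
g(K) = 313/126 + K (g(K) = 313*(1/126) + K/1 = 313/126 + K*1 = 313/126 + K)
((-122031 - 144898) + 126205) - g(q(10)) = ((-122031 - 144898) + 126205) - (313/126 + 10) = (-266929 + 126205) - 1*1573/126 = -140724 - 1573/126 = -17732797/126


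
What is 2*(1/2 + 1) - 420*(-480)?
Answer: 201603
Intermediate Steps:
2*(1/2 + 1) - 420*(-480) = 2*(½ + 1) + 201600 = 2*(3/2) + 201600 = 3 + 201600 = 201603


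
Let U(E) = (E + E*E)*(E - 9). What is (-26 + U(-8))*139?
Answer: -135942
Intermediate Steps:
U(E) = (-9 + E)*(E + E²) (U(E) = (E + E²)*(-9 + E) = (-9 + E)*(E + E²))
(-26 + U(-8))*139 = (-26 - 8*(-9 + (-8)² - 8*(-8)))*139 = (-26 - 8*(-9 + 64 + 64))*139 = (-26 - 8*119)*139 = (-26 - 952)*139 = -978*139 = -135942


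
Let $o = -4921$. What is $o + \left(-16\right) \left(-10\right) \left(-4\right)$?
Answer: $-5561$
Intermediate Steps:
$o + \left(-16\right) \left(-10\right) \left(-4\right) = -4921 + \left(-16\right) \left(-10\right) \left(-4\right) = -4921 + 160 \left(-4\right) = -4921 - 640 = -5561$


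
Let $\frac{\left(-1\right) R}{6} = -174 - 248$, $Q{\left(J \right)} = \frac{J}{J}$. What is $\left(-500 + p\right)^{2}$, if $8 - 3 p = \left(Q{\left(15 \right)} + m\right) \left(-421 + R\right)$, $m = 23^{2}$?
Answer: $\frac{1255121383684}{9} \approx 1.3946 \cdot 10^{11}$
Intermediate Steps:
$Q{\left(J \right)} = 1$
$m = 529$
$R = 2532$ ($R = - 6 \left(-174 - 248\right) = \left(-6\right) \left(-422\right) = 2532$)
$p = - \frac{1118822}{3}$ ($p = \frac{8}{3} - \frac{\left(1 + 529\right) \left(-421 + 2532\right)}{3} = \frac{8}{3} - \frac{530 \cdot 2111}{3} = \frac{8}{3} - \frac{1118830}{3} = - \frac{1118822}{3} \approx -3.7294 \cdot 10^{5}$)
$\left(-500 + p\right)^{2} = \left(-500 - \frac{1118822}{3}\right)^{2} = \left(- \frac{1120322}{3}\right)^{2} = \frac{1255121383684}{9}$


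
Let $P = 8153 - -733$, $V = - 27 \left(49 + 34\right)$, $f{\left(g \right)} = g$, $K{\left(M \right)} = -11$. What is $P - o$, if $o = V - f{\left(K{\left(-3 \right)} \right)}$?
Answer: $11116$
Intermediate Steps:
$V = -2241$ ($V = \left(-27\right) 83 = -2241$)
$P = 8886$ ($P = 8153 + 733 = 8886$)
$o = -2230$ ($o = -2241 - -11 = -2241 + 11 = -2230$)
$P - o = 8886 - -2230 = 8886 + 2230 = 11116$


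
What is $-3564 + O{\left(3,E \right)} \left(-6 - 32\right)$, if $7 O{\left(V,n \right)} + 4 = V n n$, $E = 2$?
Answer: $- \frac{25252}{7} \approx -3607.4$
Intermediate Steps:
$O{\left(V,n \right)} = - \frac{4}{7} + \frac{V n^{2}}{7}$ ($O{\left(V,n \right)} = - \frac{4}{7} + \frac{V n n}{7} = - \frac{4}{7} + \frac{V n^{2}}{7}$)
$-3564 + O{\left(3,E \right)} \left(-6 - 32\right) = -3564 + \left(- \frac{4}{7} + \frac{1}{7} \cdot 3 \cdot 2^{2}\right) \left(-6 - 32\right) = -3564 + \left(- \frac{4}{7} + \frac{1}{7} \cdot 3 \cdot 4\right) \left(-38\right) = -3564 + \left(- \frac{4}{7} + \frac{12}{7}\right) \left(-38\right) = -3564 + \frac{8}{7} \left(-38\right) = -3564 - \frac{304}{7} = - \frac{25252}{7}$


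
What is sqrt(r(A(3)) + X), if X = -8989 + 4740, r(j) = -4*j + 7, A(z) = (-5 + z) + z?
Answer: I*sqrt(4246) ≈ 65.161*I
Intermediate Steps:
A(z) = -5 + 2*z
r(j) = 7 - 4*j
X = -4249
sqrt(r(A(3)) + X) = sqrt((7 - 4*(-5 + 2*3)) - 4249) = sqrt((7 - 4*(-5 + 6)) - 4249) = sqrt((7 - 4*1) - 4249) = sqrt((7 - 4) - 4249) = sqrt(3 - 4249) = sqrt(-4246) = I*sqrt(4246)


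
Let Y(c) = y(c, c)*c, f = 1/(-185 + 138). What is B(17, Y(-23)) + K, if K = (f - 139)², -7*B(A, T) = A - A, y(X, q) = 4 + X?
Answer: 42693156/2209 ≈ 19327.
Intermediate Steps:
f = -1/47 (f = 1/(-47) = -1/47 ≈ -0.021277)
Y(c) = c*(4 + c) (Y(c) = (4 + c)*c = c*(4 + c))
B(A, T) = 0 (B(A, T) = -(A - A)/7 = -⅐*0 = 0)
K = 42693156/2209 (K = (-1/47 - 139)² = (-6534/47)² = 42693156/2209 ≈ 19327.)
B(17, Y(-23)) + K = 0 + 42693156/2209 = 42693156/2209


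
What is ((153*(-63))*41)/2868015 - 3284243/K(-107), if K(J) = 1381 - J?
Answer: -3139948747919/1422535440 ≈ -2207.3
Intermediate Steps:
((153*(-63))*41)/2868015 - 3284243/K(-107) = ((153*(-63))*41)/2868015 - 3284243/(1381 - 1*(-107)) = -9639*41*(1/2868015) - 3284243/(1381 + 107) = -395199*1/2868015 - 3284243/1488 = -131733/956005 - 3284243*1/1488 = -131733/956005 - 3284243/1488 = -3139948747919/1422535440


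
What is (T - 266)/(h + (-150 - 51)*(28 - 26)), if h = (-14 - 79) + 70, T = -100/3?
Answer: 898/1275 ≈ 0.70431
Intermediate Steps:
T = -100/3 (T = -100*1/3 = -100/3 ≈ -33.333)
h = -23 (h = -93 + 70 = -23)
(T - 266)/(h + (-150 - 51)*(28 - 26)) = (-100/3 - 266)/(-23 + (-150 - 51)*(28 - 26)) = -898/(3*(-23 - 201*2)) = -898/(3*(-23 - 402)) = -898/3/(-425) = -898/3*(-1/425) = 898/1275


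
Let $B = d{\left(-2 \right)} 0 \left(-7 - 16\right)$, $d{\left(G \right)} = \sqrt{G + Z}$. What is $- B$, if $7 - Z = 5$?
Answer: $0$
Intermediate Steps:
$Z = 2$ ($Z = 7 - 5 = 2$)
$d{\left(G \right)} = \sqrt{2 + G}$ ($d{\left(G \right)} = \sqrt{G + 2} = \sqrt{2 + G}$)
$B = 0$ ($B = \sqrt{2 - 2} \cdot 0 \left(-7 - 16\right) = \sqrt{0} \cdot 0 \left(-7 - 16\right) = 0 \cdot 0 \left(-23\right) = 0 \left(-23\right) = 0$)
$- B = \left(-1\right) 0 = 0$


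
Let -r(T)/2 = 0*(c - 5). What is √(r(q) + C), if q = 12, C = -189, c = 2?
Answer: 3*I*√21 ≈ 13.748*I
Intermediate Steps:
r(T) = 0 (r(T) = -0*(2 - 5) = -0*(-3) = -2*0 = 0)
√(r(q) + C) = √(0 - 189) = √(-189) = 3*I*√21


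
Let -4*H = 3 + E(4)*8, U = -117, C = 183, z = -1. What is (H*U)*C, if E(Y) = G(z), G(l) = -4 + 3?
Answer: -107055/4 ≈ -26764.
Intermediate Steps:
G(l) = -1
E(Y) = -1
H = 5/4 (H = -(3 - 1*8)/4 = -(3 - 8)/4 = -¼*(-5) = 5/4 ≈ 1.2500)
(H*U)*C = ((5/4)*(-117))*183 = -585/4*183 = -107055/4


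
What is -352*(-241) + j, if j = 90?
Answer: 84922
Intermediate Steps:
-352*(-241) + j = -352*(-241) + 90 = 84832 + 90 = 84922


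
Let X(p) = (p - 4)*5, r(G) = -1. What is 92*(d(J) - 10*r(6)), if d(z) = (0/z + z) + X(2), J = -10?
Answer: -920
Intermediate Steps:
X(p) = -20 + 5*p (X(p) = (-4 + p)*5 = -20 + 5*p)
d(z) = -10 + z (d(z) = (0/z + z) + (-20 + 5*2) = (0 + z) + (-20 + 10) = z - 10 = -10 + z)
92*(d(J) - 10*r(6)) = 92*((-10 - 10) - 10*(-1)) = 92*(-20 + 10) = 92*(-10) = -920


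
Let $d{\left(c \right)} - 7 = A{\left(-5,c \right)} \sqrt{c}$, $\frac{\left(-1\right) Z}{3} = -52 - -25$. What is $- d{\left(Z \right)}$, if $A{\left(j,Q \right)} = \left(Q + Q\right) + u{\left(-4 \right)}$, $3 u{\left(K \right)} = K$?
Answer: $-1453$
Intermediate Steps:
$u{\left(K \right)} = \frac{K}{3}$
$Z = 81$ ($Z = - 3 \left(-52 - -25\right) = - 3 \left(-52 + 25\right) = \left(-3\right) \left(-27\right) = 81$)
$A{\left(j,Q \right)} = - \frac{4}{3} + 2 Q$ ($A{\left(j,Q \right)} = \left(Q + Q\right) + \frac{1}{3} \left(-4\right) = 2 Q - \frac{4}{3} = - \frac{4}{3} + 2 Q$)
$d{\left(c \right)} = 7 + \sqrt{c} \left(- \frac{4}{3} + 2 c\right)$ ($d{\left(c \right)} = 7 + \left(- \frac{4}{3} + 2 c\right) \sqrt{c} = 7 + \sqrt{c} \left(- \frac{4}{3} + 2 c\right)$)
$- d{\left(Z \right)} = - (7 + \sqrt{81} \left(- \frac{4}{3} + 2 \cdot 81\right)) = - (7 + 9 \left(- \frac{4}{3} + 162\right)) = - (7 + 9 \cdot \frac{482}{3}) = - (7 + 1446) = \left(-1\right) 1453 = -1453$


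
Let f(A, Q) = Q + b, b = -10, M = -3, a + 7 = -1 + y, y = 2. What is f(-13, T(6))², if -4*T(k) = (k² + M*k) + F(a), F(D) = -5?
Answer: 2809/16 ≈ 175.56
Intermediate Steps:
a = -6 (a = -7 + (-1 + 2) = -7 + 1 = -6)
T(k) = 5/4 - k²/4 + 3*k/4 (T(k) = -((k² - 3*k) - 5)/4 = -(-5 + k² - 3*k)/4 = 5/4 - k²/4 + 3*k/4)
f(A, Q) = -10 + Q (f(A, Q) = Q - 10 = -10 + Q)
f(-13, T(6))² = (-10 + (5/4 - ¼*6² + (¾)*6))² = (-10 + (5/4 - ¼*36 + 9/2))² = (-10 + (5/4 - 9 + 9/2))² = (-10 - 13/4)² = (-53/4)² = 2809/16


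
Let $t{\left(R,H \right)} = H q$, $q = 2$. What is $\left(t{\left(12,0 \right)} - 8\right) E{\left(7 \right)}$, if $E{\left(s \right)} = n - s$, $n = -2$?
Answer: $72$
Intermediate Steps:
$E{\left(s \right)} = -2 - s$
$t{\left(R,H \right)} = 2 H$ ($t{\left(R,H \right)} = H 2 = 2 H$)
$\left(t{\left(12,0 \right)} - 8\right) E{\left(7 \right)} = \left(2 \cdot 0 - 8\right) \left(-2 - 7\right) = \left(0 - 8\right) \left(-2 - 7\right) = \left(-8\right) \left(-9\right) = 72$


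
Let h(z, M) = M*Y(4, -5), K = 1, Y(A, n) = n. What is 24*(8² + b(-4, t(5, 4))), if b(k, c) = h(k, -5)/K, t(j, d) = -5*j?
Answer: 2136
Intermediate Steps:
h(z, M) = -5*M (h(z, M) = M*(-5) = -5*M)
b(k, c) = 25 (b(k, c) = -5*(-5)/1 = 25*1 = 25)
24*(8² + b(-4, t(5, 4))) = 24*(8² + 25) = 24*(64 + 25) = 24*89 = 2136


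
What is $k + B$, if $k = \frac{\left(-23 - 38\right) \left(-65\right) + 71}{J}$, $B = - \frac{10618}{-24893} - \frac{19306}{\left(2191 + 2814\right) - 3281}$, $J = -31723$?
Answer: $- \frac{7419039142175}{680704710818} \approx -10.899$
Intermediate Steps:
$B = - \frac{231139413}{21457766}$ ($B = \left(-10618\right) \left(- \frac{1}{24893}\right) - \frac{19306}{5005 - 3281} = \frac{10618}{24893} - \frac{19306}{1724} = \frac{10618}{24893} - \frac{9653}{862} = - \frac{231139413}{21457766} \approx -10.772$)
$k = - \frac{4036}{31723}$ ($k = \frac{\left(-23 - 38\right) \left(-65\right) + 71}{-31723} = \left(\left(-23 - 38\right) \left(-65\right) + 71\right) \left(- \frac{1}{31723}\right) = \left(\left(-61\right) \left(-65\right) + 71\right) \left(- \frac{1}{31723}\right) = \left(3965 + 71\right) \left(- \frac{1}{31723}\right) = 4036 \left(- \frac{1}{31723}\right) = - \frac{4036}{31723} \approx -0.12723$)
$k + B = - \frac{4036}{31723} - \frac{231139413}{21457766} = - \frac{7419039142175}{680704710818}$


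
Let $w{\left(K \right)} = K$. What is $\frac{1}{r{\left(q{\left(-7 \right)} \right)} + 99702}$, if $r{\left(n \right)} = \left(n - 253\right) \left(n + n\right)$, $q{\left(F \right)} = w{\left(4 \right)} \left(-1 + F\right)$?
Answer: $\frac{1}{117942} \approx 8.4787 \cdot 10^{-6}$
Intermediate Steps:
$q{\left(F \right)} = -4 + 4 F$ ($q{\left(F \right)} = 4 \left(-1 + F\right) = -4 + 4 F$)
$r{\left(n \right)} = 2 n \left(-253 + n\right)$ ($r{\left(n \right)} = \left(-253 + n\right) 2 n = 2 n \left(-253 + n\right)$)
$\frac{1}{r{\left(q{\left(-7 \right)} \right)} + 99702} = \frac{1}{2 \left(-4 + 4 \left(-7\right)\right) \left(-253 + \left(-4 + 4 \left(-7\right)\right)\right) + 99702} = \frac{1}{2 \left(-4 - 28\right) \left(-253 - 32\right) + 99702} = \frac{1}{2 \left(-32\right) \left(-253 - 32\right) + 99702} = \frac{1}{2 \left(-32\right) \left(-285\right) + 99702} = \frac{1}{18240 + 99702} = \frac{1}{117942}$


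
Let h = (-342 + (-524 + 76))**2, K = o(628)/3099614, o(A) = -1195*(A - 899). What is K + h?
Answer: 1934469421245/3099614 ≈ 6.2410e+5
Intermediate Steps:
o(A) = 1074305 - 1195*A (o(A) = -1195*(-899 + A) = 1074305 - 1195*A)
K = 323845/3099614 (K = (1074305 - 1195*628)/3099614 = (1074305 - 750460)*(1/3099614) = 323845*(1/3099614) = 323845/3099614 ≈ 0.10448)
h = 624100 (h = (-342 - 448)**2 = (-790)**2 = 624100)
K + h = 323845/3099614 + 624100 = 1934469421245/3099614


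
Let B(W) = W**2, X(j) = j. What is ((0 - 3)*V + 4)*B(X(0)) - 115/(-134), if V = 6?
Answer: 115/134 ≈ 0.85821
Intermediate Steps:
((0 - 3)*V + 4)*B(X(0)) - 115/(-134) = ((0 - 3)*6 + 4)*0**2 - 115/(-134) = (-3*6 + 4)*0 - 115*(-1/134) = (-18 + 4)*0 + 115/134 = -14*0 + 115/134 = 0 + 115/134 = 115/134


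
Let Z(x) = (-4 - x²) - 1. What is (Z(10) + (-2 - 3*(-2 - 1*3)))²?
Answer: 8464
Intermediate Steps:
Z(x) = -5 - x²
(Z(10) + (-2 - 3*(-2 - 1*3)))² = ((-5 - 1*10²) + (-2 - 3*(-2 - 1*3)))² = ((-5 - 1*100) + (-2 - 3*(-2 - 3)))² = ((-5 - 100) + (-2 - 3*(-5)))² = (-105 + (-2 + 15))² = (-105 + 13)² = (-92)² = 8464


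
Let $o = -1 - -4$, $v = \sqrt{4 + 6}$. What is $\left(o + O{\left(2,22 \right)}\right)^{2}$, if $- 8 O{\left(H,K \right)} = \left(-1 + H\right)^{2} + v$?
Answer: $\frac{\left(-23 + \sqrt{10}\right)^{2}}{64} \approx 6.149$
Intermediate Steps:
$v = \sqrt{10} \approx 3.1623$
$o = 3$ ($o = -1 + 4 = 3$)
$O{\left(H,K \right)} = - \frac{\sqrt{10}}{8} - \frac{\left(-1 + H\right)^{2}}{8}$ ($O{\left(H,K \right)} = - \frac{\left(-1 + H\right)^{2} + \sqrt{10}}{8} = - \frac{\sqrt{10} + \left(-1 + H\right)^{2}}{8} = - \frac{\sqrt{10}}{8} - \frac{\left(-1 + H\right)^{2}}{8}$)
$\left(o + O{\left(2,22 \right)}\right)^{2} = \left(3 - \left(\frac{\sqrt{10}}{8} + \frac{\left(-1 + 2\right)^{2}}{8}\right)\right)^{2} = \left(3 - \left(\frac{1}{8} + \frac{\sqrt{10}}{8}\right)\right)^{2} = \left(\frac{23}{8} - \frac{\sqrt{10}}{8}\right)^{2}$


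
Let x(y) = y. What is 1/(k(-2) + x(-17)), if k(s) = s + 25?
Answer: ⅙ ≈ 0.16667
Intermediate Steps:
k(s) = 25 + s
1/(k(-2) + x(-17)) = 1/((25 - 2) - 17) = 1/(23 - 17) = 1/6 = ⅙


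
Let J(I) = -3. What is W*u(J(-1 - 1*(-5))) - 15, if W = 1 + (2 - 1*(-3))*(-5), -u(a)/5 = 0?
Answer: -15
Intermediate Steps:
u(a) = 0 (u(a) = -5*0 = 0)
W = -24 (W = 1 + (2 + 3)*(-5) = 1 + 5*(-5) = 1 - 25 = -24)
W*u(J(-1 - 1*(-5))) - 15 = -24*0 - 15 = 0 - 15 = -15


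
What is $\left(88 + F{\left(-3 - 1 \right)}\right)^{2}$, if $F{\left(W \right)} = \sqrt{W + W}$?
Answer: $7736 + 352 i \sqrt{2} \approx 7736.0 + 497.8 i$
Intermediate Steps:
$F{\left(W \right)} = \sqrt{2} \sqrt{W}$ ($F{\left(W \right)} = \sqrt{2 W} = \sqrt{2} \sqrt{W}$)
$\left(88 + F{\left(-3 - 1 \right)}\right)^{2} = \left(88 + \sqrt{2} \sqrt{-3 - 1}\right)^{2} = \left(88 + \sqrt{2} \sqrt{-4}\right)^{2} = \left(88 + \sqrt{2} \cdot 2 i\right)^{2} = \left(88 + 2 i \sqrt{2}\right)^{2}$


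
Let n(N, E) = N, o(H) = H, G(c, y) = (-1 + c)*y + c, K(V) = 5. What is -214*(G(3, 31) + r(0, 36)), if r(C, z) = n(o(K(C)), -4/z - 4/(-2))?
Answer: -14980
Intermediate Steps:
G(c, y) = c + y*(-1 + c) (G(c, y) = y*(-1 + c) + c = c + y*(-1 + c))
r(C, z) = 5
-214*(G(3, 31) + r(0, 36)) = -214*((3 - 1*31 + 3*31) + 5) = -214*((3 - 31 + 93) + 5) = -214*(65 + 5) = -214*70 = -14980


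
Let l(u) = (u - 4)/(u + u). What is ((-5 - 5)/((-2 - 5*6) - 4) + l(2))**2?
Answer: 4/81 ≈ 0.049383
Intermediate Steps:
l(u) = (-4 + u)/(2*u) (l(u) = (-4 + u)/((2*u)) = (-4 + u)*(1/(2*u)) = (-4 + u)/(2*u))
((-5 - 5)/((-2 - 5*6) - 4) + l(2))**2 = ((-5 - 5)/((-2 - 5*6) - 4) + (1/2)*(-4 + 2)/2)**2 = (-10/((-2 - 30) - 4) + (1/2)*(1/2)*(-2))**2 = (-10/(-32 - 4) - 1/2)**2 = (-10/(-36) - 1/2)**2 = (-10*(-1/36) - 1/2)**2 = (5/18 - 1/2)**2 = (-2/9)**2 = 4/81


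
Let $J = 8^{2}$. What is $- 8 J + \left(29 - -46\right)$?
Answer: $-437$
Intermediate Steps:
$J = 64$
$- 8 J + \left(29 - -46\right) = \left(-8\right) 64 + \left(29 - -46\right) = -512 + \left(29 + 46\right) = -512 + 75 = -437$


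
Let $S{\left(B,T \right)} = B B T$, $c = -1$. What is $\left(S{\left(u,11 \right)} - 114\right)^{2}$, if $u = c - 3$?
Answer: $3844$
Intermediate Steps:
$u = -4$ ($u = -1 - 3 = -4$)
$S{\left(B,T \right)} = T B^{2}$ ($S{\left(B,T \right)} = B^{2} T = T B^{2}$)
$\left(S{\left(u,11 \right)} - 114\right)^{2} = \left(11 \left(-4\right)^{2} - 114\right)^{2} = \left(11 \cdot 16 - 114\right)^{2} = \left(176 - 114\right)^{2} = 62^{2} = 3844$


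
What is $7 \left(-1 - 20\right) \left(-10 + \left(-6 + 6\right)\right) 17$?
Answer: $24990$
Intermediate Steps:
$7 \left(-1 - 20\right) \left(-10 + \left(-6 + 6\right)\right) 17 = 7 \left(- 21 \left(-10 + 0\right)\right) 17 = 7 \left(\left(-21\right) \left(-10\right)\right) 17 = 7 \cdot 210 \cdot 17 = 1470 \cdot 17 = 24990$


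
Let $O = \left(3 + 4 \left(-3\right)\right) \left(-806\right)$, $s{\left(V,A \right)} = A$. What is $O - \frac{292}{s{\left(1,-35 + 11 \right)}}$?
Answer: $\frac{43597}{6} \approx 7266.2$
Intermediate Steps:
$O = 7254$ ($O = \left(3 - 12\right) \left(-806\right) = \left(-9\right) \left(-806\right) = 7254$)
$O - \frac{292}{s{\left(1,-35 + 11 \right)}} = 7254 - \frac{292}{-35 + 11} = 7254 - \frac{292}{-24} = 7254 - 292 \left(- \frac{1}{24}\right) = 7254 - - \frac{73}{6} = 7254 + \frac{73}{6} = \frac{43597}{6}$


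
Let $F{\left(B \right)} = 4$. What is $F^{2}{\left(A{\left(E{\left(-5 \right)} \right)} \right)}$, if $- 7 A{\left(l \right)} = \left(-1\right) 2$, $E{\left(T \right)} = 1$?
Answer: $16$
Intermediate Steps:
$A{\left(l \right)} = \frac{2}{7}$ ($A{\left(l \right)} = - \frac{\left(-1\right) 2}{7} = \left(- \frac{1}{7}\right) \left(-2\right) = \frac{2}{7}$)
$F^{2}{\left(A{\left(E{\left(-5 \right)} \right)} \right)} = 4^{2} = 16$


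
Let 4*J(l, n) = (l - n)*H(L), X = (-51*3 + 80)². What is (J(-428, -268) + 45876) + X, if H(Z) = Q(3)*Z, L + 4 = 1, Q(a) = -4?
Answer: 50725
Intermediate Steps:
L = -3 (L = -4 + 1 = -3)
H(Z) = -4*Z
X = 5329 (X = (-153 + 80)² = (-73)² = 5329)
J(l, n) = -3*n + 3*l (J(l, n) = ((l - n)*(-4*(-3)))/4 = ((l - n)*12)/4 = (-12*n + 12*l)/4 = -3*n + 3*l)
(J(-428, -268) + 45876) + X = ((-3*(-268) + 3*(-428)) + 45876) + 5329 = ((804 - 1284) + 45876) + 5329 = (-480 + 45876) + 5329 = 45396 + 5329 = 50725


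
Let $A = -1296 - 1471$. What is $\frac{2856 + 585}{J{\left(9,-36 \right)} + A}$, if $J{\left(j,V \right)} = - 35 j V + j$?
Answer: $\frac{3441}{8582} \approx 0.40096$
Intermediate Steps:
$A = -2767$ ($A = -1296 - 1471 = -2767$)
$J{\left(j,V \right)} = j - 35 V j$ ($J{\left(j,V \right)} = - 35 V j + j = j - 35 V j$)
$\frac{2856 + 585}{J{\left(9,-36 \right)} + A} = \frac{2856 + 585}{9 \left(1 - -1260\right) - 2767} = \frac{3441}{9 \left(1 + 1260\right) - 2767} = \frac{3441}{9 \cdot 1261 - 2767} = \frac{3441}{11349 - 2767} = \frac{3441}{8582}$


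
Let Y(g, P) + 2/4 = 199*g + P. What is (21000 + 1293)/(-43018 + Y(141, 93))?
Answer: -14862/9911 ≈ -1.4995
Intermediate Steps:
Y(g, P) = -½ + P + 199*g (Y(g, P) = -½ + (199*g + P) = -½ + (P + 199*g) = -½ + P + 199*g)
(21000 + 1293)/(-43018 + Y(141, 93)) = (21000 + 1293)/(-43018 + (-½ + 93 + 199*141)) = 22293/(-43018 + (-½ + 93 + 28059)) = 22293/(-43018 + 56303/2) = 22293/(-29733/2) = 22293*(-2/29733) = -14862/9911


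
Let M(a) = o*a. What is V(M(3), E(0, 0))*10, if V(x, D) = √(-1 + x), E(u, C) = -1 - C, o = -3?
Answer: 10*I*√10 ≈ 31.623*I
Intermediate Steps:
M(a) = -3*a
V(M(3), E(0, 0))*10 = √(-1 - 3*3)*10 = √(-1 - 9)*10 = √(-10)*10 = (I*√10)*10 = 10*I*√10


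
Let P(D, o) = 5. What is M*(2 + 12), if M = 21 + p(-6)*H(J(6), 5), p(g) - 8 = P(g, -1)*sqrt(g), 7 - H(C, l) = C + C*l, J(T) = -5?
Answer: 4438 + 2590*I*sqrt(6) ≈ 4438.0 + 6344.2*I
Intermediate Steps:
H(C, l) = 7 - C - C*l (H(C, l) = 7 - (C + C*l) = 7 + (-C - C*l) = 7 - C - C*l)
p(g) = 8 + 5*sqrt(g)
M = 317 + 185*I*sqrt(6) (M = 21 + (8 + 5*sqrt(-6))*(7 - 1*(-5) - 1*(-5)*5) = 21 + (8 + 5*(I*sqrt(6)))*(7 + 5 + 25) = 21 + (8 + 5*I*sqrt(6))*37 = 21 + (296 + 185*I*sqrt(6)) = 317 + 185*I*sqrt(6) ≈ 317.0 + 453.16*I)
M*(2 + 12) = (317 + 185*I*sqrt(6))*(2 + 12) = (317 + 185*I*sqrt(6))*14 = 4438 + 2590*I*sqrt(6)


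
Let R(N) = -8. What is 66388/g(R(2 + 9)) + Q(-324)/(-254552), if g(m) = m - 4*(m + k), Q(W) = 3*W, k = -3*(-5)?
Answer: -1056197699/572742 ≈ -1844.1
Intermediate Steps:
k = 15
g(m) = -60 - 3*m (g(m) = m - 4*(m + 15) = m - 4*(15 + m) = m + (-60 - 4*m) = -60 - 3*m)
66388/g(R(2 + 9)) + Q(-324)/(-254552) = 66388/(-60 - 3*(-8)) + (3*(-324))/(-254552) = 66388/(-60 + 24) - 972*(-1/254552) = 66388/(-36) + 243/63638 = 66388*(-1/36) + 243/63638 = -16597/9 + 243/63638 = -1056197699/572742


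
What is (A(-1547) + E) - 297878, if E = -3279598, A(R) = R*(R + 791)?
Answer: -2407944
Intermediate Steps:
A(R) = R*(791 + R)
(A(-1547) + E) - 297878 = (-1547*(791 - 1547) - 3279598) - 297878 = (-1547*(-756) - 3279598) - 297878 = (1169532 - 3279598) - 297878 = -2110066 - 297878 = -2407944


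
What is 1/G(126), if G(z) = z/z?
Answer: 1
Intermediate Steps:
G(z) = 1
1/G(126) = 1/1 = 1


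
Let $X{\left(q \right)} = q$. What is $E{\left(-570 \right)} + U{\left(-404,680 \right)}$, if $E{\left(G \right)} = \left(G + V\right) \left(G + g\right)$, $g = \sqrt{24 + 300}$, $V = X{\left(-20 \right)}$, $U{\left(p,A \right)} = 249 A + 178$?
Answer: $495178$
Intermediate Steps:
$U{\left(p,A \right)} = 178 + 249 A$
$V = -20$
$g = 18$ ($g = \sqrt{324} = 18$)
$E{\left(G \right)} = \left(-20 + G\right) \left(18 + G\right)$ ($E{\left(G \right)} = \left(G - 20\right) \left(G + 18\right) = \left(-20 + G\right) \left(18 + G\right)$)
$E{\left(-570 \right)} + U{\left(-404,680 \right)} = \left(-360 + \left(-570\right)^{2} - -1140\right) + \left(178 + 249 \cdot 680\right) = \left(-360 + 324900 + 1140\right) + \left(178 + 169320\right) = 325680 + 169498 = 495178$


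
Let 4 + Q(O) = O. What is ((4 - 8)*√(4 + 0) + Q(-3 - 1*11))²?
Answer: 676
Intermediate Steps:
Q(O) = -4 + O
((4 - 8)*√(4 + 0) + Q(-3 - 1*11))² = ((4 - 8)*√(4 + 0) + (-4 + (-3 - 1*11)))² = (-4*√4 + (-4 + (-3 - 11)))² = (-4*2 + (-4 - 14))² = (-8 - 18)² = (-26)² = 676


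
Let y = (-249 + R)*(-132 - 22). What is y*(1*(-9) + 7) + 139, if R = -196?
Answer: -136921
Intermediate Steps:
y = 68530 (y = (-249 - 196)*(-132 - 22) = -445*(-154) = 68530)
y*(1*(-9) + 7) + 139 = 68530*(1*(-9) + 7) + 139 = 68530*(-9 + 7) + 139 = 68530*(-2) + 139 = -137060 + 139 = -136921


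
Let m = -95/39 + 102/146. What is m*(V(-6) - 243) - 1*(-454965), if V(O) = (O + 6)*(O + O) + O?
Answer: 432172303/949 ≈ 4.5540e+5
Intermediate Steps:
V(O) = O + 2*O*(6 + O) (V(O) = (6 + O)*(2*O) + O = 2*O*(6 + O) + O = O + 2*O*(6 + O))
m = -4946/2847 (m = -95*1/39 + 102*(1/146) = -95/39 + 51/73 = -4946/2847 ≈ -1.7373)
m*(V(-6) - 243) - 1*(-454965) = -4946*(-6*(13 + 2*(-6)) - 243)/2847 - 1*(-454965) = -4946*(-6*(13 - 12) - 243)/2847 + 454965 = -4946*(-6*1 - 243)/2847 + 454965 = -4946*(-6 - 243)/2847 + 454965 = -4946/2847*(-249) + 454965 = 410518/949 + 454965 = 432172303/949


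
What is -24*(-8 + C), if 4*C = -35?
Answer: 402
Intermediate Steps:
C = -35/4 (C = (¼)*(-35) = -35/4 ≈ -8.7500)
-24*(-8 + C) = -24*(-8 - 35/4) = -24*(-67/4) = 402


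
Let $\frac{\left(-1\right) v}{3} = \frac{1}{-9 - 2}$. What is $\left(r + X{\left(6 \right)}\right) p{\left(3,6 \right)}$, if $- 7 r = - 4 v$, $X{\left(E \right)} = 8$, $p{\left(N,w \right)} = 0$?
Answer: $0$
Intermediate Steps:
$v = \frac{3}{11}$ ($v = - \frac{3}{-9 - 2} = - \frac{3}{-11} = \left(-3\right) \left(- \frac{1}{11}\right) = \frac{3}{11} \approx 0.27273$)
$r = \frac{12}{77}$ ($r = - \frac{\left(-4\right) \frac{3}{11}}{7} = \left(- \frac{1}{7}\right) \left(- \frac{12}{11}\right) = \frac{12}{77} \approx 0.15584$)
$\left(r + X{\left(6 \right)}\right) p{\left(3,6 \right)} = \left(\frac{12}{77} + 8\right) 0 = \frac{628}{77} \cdot 0 = 0$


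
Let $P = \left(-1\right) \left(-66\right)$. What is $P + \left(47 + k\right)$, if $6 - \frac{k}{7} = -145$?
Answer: $1170$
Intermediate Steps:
$k = 1057$ ($k = 42 - -1015 = 42 + 1015 = 1057$)
$P = 66$
$P + \left(47 + k\right) = 66 + \left(47 + 1057\right) = 66 + 1104 = 1170$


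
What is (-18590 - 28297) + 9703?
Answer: -37184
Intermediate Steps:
(-18590 - 28297) + 9703 = -46887 + 9703 = -37184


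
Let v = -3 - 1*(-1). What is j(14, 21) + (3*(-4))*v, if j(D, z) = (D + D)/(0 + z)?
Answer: 76/3 ≈ 25.333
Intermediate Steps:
j(D, z) = 2*D/z (j(D, z) = (2*D)/z = 2*D/z)
v = -2 (v = -3 + 1 = -2)
j(14, 21) + (3*(-4))*v = 2*14/21 + (3*(-4))*(-2) = 2*14*(1/21) - 12*(-2) = 4/3 + 24 = 76/3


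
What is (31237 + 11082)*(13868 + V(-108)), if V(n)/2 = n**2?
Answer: 1574097524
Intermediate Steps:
V(n) = 2*n**2
(31237 + 11082)*(13868 + V(-108)) = (31237 + 11082)*(13868 + 2*(-108)**2) = 42319*(13868 + 2*11664) = 42319*(13868 + 23328) = 42319*37196 = 1574097524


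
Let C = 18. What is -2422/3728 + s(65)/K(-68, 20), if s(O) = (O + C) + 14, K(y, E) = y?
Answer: -65789/31688 ≈ -2.0761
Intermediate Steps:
s(O) = 32 + O (s(O) = (O + 18) + 14 = (18 + O) + 14 = 32 + O)
-2422/3728 + s(65)/K(-68, 20) = -2422/3728 + (32 + 65)/(-68) = -2422*1/3728 + 97*(-1/68) = -1211/1864 - 97/68 = -65789/31688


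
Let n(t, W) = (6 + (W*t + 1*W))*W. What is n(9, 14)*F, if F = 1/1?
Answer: 2044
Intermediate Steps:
n(t, W) = W*(6 + W + W*t) (n(t, W) = (6 + (W*t + W))*W = (6 + (W + W*t))*W = (6 + W + W*t)*W = W*(6 + W + W*t))
F = 1
n(9, 14)*F = (14*(6 + 14 + 14*9))*1 = (14*(6 + 14 + 126))*1 = (14*146)*1 = 2044*1 = 2044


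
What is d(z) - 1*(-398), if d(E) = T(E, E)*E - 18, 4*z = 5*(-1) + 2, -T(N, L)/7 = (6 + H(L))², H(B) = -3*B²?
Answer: 489101/1024 ≈ 477.64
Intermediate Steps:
T(N, L) = -7*(6 - 3*L²)²
z = -¾ (z = (5*(-1) + 2)/4 = (-5 + 2)/4 = (¼)*(-3) = -¾ ≈ -0.75000)
d(E) = -18 - 63*E*(-2 + E²)² (d(E) = (-63*(-2 + E²)²)*E - 18 = -63*E*(-2 + E²)² - 18 = -18 - 63*E*(-2 + E²)²)
d(z) - 1*(-398) = (-18 - 63*(-¾)*(-2 + (-¾)²)²) - 1*(-398) = (-18 - 63*(-¾)*(-2 + 9/16)²) + 398 = (-18 - 63*(-¾)*(-23/16)²) + 398 = (-18 - 63*(-¾)*529/256) + 398 = (-18 + 99981/1024) + 398 = 81549/1024 + 398 = 489101/1024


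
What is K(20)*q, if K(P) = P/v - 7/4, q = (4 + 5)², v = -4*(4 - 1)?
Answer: -1107/4 ≈ -276.75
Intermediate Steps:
v = -12 (v = -4*3 = -12)
q = 81 (q = 9² = 81)
K(P) = -7/4 - P/12 (K(P) = P/(-12) - 7/4 = P*(-1/12) - 7*¼ = -P/12 - 7/4 = -7/4 - P/12)
K(20)*q = (-7/4 - 1/12*20)*81 = (-7/4 - 5/3)*81 = -41/12*81 = -1107/4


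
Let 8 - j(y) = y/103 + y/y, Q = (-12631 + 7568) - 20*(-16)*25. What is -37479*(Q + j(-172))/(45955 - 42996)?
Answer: -11371278516/304777 ≈ -37310.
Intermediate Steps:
Q = 2937 (Q = -5063 + 320*25 = -5063 + 8000 = 2937)
j(y) = 7 - y/103 (j(y) = 8 - (y/103 + y/y) = 8 - (y*(1/103) + 1) = 8 - (y/103 + 1) = 8 - (1 + y/103) = 8 + (-1 - y/103) = 7 - y/103)
-37479*(Q + j(-172))/(45955 - 42996) = -37479*(2937 + (7 - 1/103*(-172)))/(45955 - 42996) = -37479/(2959/(2937 + (7 + 172/103))) = -37479/(2959/(2937 + 893/103)) = -37479/(2959/(303404/103)) = -37479/(2959*(103/303404)) = -37479/304777/303404 = -37479*303404/304777 = -11371278516/304777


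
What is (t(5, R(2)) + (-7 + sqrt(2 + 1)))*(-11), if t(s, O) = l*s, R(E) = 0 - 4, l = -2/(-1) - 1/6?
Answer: -143/6 - 11*sqrt(3) ≈ -42.886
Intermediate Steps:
l = 11/6 (l = -2*(-1) - 1*1/6 = 2 - 1/6 = 11/6 ≈ 1.8333)
R(E) = -4
t(s, O) = 11*s/6
(t(5, R(2)) + (-7 + sqrt(2 + 1)))*(-11) = ((11/6)*5 + (-7 + sqrt(2 + 1)))*(-11) = (55/6 + (-7 + sqrt(3)))*(-11) = (13/6 + sqrt(3))*(-11) = -143/6 - 11*sqrt(3)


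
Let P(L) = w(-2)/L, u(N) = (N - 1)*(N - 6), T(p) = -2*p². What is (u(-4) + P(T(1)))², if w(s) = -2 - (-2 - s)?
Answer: 2601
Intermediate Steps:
w(s) = s (w(s) = -2 + (2 + s) = s)
u(N) = (-1 + N)*(-6 + N)
P(L) = -2/L
(u(-4) + P(T(1)))² = ((6 + (-4)² - 7*(-4)) - 2/((-2*1²)))² = ((6 + 16 + 28) - 2/((-2*1)))² = (50 - 2/(-2))² = (50 - 2*(-½))² = (50 + 1)² = 51² = 2601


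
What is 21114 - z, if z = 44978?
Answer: -23864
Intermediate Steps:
21114 - z = 21114 - 1*44978 = 21114 - 44978 = -23864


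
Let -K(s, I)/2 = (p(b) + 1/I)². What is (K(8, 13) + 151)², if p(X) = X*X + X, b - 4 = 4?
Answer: 2994349915561/28561 ≈ 1.0484e+8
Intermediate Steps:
b = 8 (b = 4 + 4 = 8)
p(X) = X + X² (p(X) = X² + X = X + X²)
K(s, I) = -2*(72 + 1/I)² (K(s, I) = -2*(8*(1 + 8) + 1/I)² = -2*(8*9 + 1/I)² = -2*(72 + 1/I)²)
(K(8, 13) + 151)² = (-2*(1 + 72*13)²/13² + 151)² = (-2*1/169*(1 + 936)² + 151)² = (-2*1/169*937² + 151)² = (-2*1/169*877969 + 151)² = (-1755938/169 + 151)² = (-1730419/169)² = 2994349915561/28561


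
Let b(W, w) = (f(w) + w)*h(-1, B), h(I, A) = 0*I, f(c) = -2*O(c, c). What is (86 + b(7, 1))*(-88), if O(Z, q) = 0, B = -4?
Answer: -7568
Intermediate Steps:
f(c) = 0 (f(c) = -2*0 = 0)
h(I, A) = 0
b(W, w) = 0 (b(W, w) = (0 + w)*0 = w*0 = 0)
(86 + b(7, 1))*(-88) = (86 + 0)*(-88) = 86*(-88) = -7568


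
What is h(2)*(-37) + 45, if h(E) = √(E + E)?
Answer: -29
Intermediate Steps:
h(E) = √2*√E (h(E) = √(2*E) = √2*√E)
h(2)*(-37) + 45 = (√2*√2)*(-37) + 45 = 2*(-37) + 45 = -74 + 45 = -29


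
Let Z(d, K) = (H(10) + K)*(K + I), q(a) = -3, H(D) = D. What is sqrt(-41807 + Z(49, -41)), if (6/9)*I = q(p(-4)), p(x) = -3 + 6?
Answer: 3*I*sqrt(17954)/2 ≈ 200.99*I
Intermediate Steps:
p(x) = 3
I = -9/2 (I = (3/2)*(-3) = -9/2 ≈ -4.5000)
Z(d, K) = (10 + K)*(-9/2 + K) (Z(d, K) = (10 + K)*(K - 9/2) = (10 + K)*(-9/2 + K))
sqrt(-41807 + Z(49, -41)) = sqrt(-41807 + (-45 + (-41)**2 + (11/2)*(-41))) = sqrt(-41807 + (-45 + 1681 - 451/2)) = sqrt(-41807 + 2821/2) = sqrt(-80793/2) = 3*I*sqrt(17954)/2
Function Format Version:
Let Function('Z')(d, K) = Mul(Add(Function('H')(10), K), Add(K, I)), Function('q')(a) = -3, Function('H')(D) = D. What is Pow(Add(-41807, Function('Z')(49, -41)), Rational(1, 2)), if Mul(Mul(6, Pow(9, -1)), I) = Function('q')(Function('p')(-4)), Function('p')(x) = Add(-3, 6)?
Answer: Mul(Rational(3, 2), I, Pow(17954, Rational(1, 2))) ≈ Mul(200.99, I)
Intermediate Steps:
Function('p')(x) = 3
I = Rational(-9, 2) (I = Mul(Rational(3, 2), -3) = Rational(-9, 2) ≈ -4.5000)
Function('Z')(d, K) = Mul(Add(10, K), Add(Rational(-9, 2), K)) (Function('Z')(d, K) = Mul(Add(10, K), Add(K, Rational(-9, 2))) = Mul(Add(10, K), Add(Rational(-9, 2), K)))
Pow(Add(-41807, Function('Z')(49, -41)), Rational(1, 2)) = Pow(Add(-41807, Add(-45, Pow(-41, 2), Mul(Rational(11, 2), -41))), Rational(1, 2)) = Pow(Add(-41807, Add(-45, 1681, Rational(-451, 2))), Rational(1, 2)) = Pow(Add(-41807, Rational(2821, 2)), Rational(1, 2)) = Pow(Rational(-80793, 2), Rational(1, 2)) = Mul(Rational(3, 2), I, Pow(17954, Rational(1, 2)))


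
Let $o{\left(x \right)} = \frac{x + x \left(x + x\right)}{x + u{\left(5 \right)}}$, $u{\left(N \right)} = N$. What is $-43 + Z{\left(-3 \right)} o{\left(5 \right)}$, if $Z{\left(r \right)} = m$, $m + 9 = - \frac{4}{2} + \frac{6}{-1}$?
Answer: $- \frac{273}{2} \approx -136.5$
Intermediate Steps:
$m = -17$ ($m = -9 + \left(- \frac{4}{2} + \frac{6}{-1}\right) = -9 + \left(\left(-4\right) \frac{1}{2} + 6 \left(-1\right)\right) = -9 - 8 = -17$)
$Z{\left(r \right)} = -17$
$o{\left(x \right)} = \frac{x + 2 x^{2}}{5 + x}$ ($o{\left(x \right)} = \frac{x + x \left(x + x\right)}{x + 5} = \frac{x + x 2 x}{5 + x} = \frac{x + 2 x^{2}}{5 + x}$)
$-43 + Z{\left(-3 \right)} o{\left(5 \right)} = -43 - 17 \frac{5 \left(1 + 2 \cdot 5\right)}{5 + 5} = -43 - 17 \frac{5 \left(1 + 10\right)}{10} = -43 - 17 \cdot 5 \cdot \frac{1}{10} \cdot 11 = -43 - \frac{187}{2} = - \frac{273}{2}$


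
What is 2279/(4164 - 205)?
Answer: 2279/3959 ≈ 0.57565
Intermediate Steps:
2279/(4164 - 205) = 2279/3959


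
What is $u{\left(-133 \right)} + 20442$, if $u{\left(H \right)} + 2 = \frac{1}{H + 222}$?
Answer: $\frac{1819161}{89} \approx 20440.0$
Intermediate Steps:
$u{\left(H \right)} = -2 + \frac{1}{222 + H}$ ($u{\left(H \right)} = -2 + \frac{1}{H + 222} = -2 + \frac{1}{222 + H}$)
$u{\left(-133 \right)} + 20442 = \frac{-443 - -266}{222 - 133} + 20442 = \frac{-443 + 266}{89} + 20442 = \frac{1}{89} \left(-177\right) + 20442 = - \frac{177}{89} + 20442 = \frac{1819161}{89}$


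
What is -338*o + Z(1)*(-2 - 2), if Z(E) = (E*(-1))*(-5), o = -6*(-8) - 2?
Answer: -15568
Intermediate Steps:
o = 46 (o = 48 - 2 = 46)
Z(E) = 5*E (Z(E) = -E*(-5) = 5*E)
-338*o + Z(1)*(-2 - 2) = -338*46 + (5*1)*(-2 - 2) = -15548 + 5*(-4) = -15548 - 20 = -15568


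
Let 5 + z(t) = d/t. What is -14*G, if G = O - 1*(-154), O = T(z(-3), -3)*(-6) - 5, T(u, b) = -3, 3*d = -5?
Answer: -2338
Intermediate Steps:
d = -5/3 (d = (1/3)*(-5) = -5/3 ≈ -1.6667)
z(t) = -5 - 5/(3*t)
O = 13 (O = -3*(-6) - 5 = 18 - 5 = 13)
G = 167 (G = 13 - 1*(-154) = 13 + 154 = 167)
-14*G = -14*167 = -2338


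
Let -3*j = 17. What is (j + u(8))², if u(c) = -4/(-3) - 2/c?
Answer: 3025/144 ≈ 21.007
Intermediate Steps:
u(c) = 4/3 - 2/c (u(c) = -4*(-⅓) - 2/c = 4/3 - 2/c)
j = -17/3 (j = -⅓*17 = -17/3 ≈ -5.6667)
(j + u(8))² = (-17/3 + (4/3 - 2/8))² = (-17/3 + (4/3 - 2*⅛))² = (-17/3 + (4/3 - ¼))² = (-17/3 + 13/12)² = (-55/12)² = 3025/144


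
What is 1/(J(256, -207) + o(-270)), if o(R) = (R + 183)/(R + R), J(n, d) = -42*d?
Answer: 180/1564949 ≈ 0.00011502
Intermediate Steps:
o(R) = (183 + R)/(2*R) (o(R) = (183 + R)/((2*R)) = (183 + R)*(1/(2*R)) = (183 + R)/(2*R))
1/(J(256, -207) + o(-270)) = 1/(-42*(-207) + (½)*(183 - 270)/(-270)) = 1/(8694 + (½)*(-1/270)*(-87)) = 1/(8694 + 29/180) = 1/(1564949/180) = 180/1564949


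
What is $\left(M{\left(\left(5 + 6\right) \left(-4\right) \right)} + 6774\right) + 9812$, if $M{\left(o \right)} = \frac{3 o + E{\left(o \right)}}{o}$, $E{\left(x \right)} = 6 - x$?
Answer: $\frac{364933}{22} \approx 16588.0$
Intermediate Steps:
$M{\left(o \right)} = \frac{6 + 2 o}{o}$ ($M{\left(o \right)} = \frac{3 o - \left(-6 + o\right)}{o} = \frac{6 + 2 o}{o}$)
$\left(M{\left(\left(5 + 6\right) \left(-4\right) \right)} + 6774\right) + 9812 = \left(\left(2 + \frac{6}{\left(5 + 6\right) \left(-4\right)}\right) + 6774\right) + 9812 = \left(\left(2 + \frac{6}{11 \left(-4\right)}\right) + 6774\right) + 9812 = \left(\left(2 + \frac{6}{-44}\right) + 6774\right) + 9812 = \left(\left(2 + 6 \left(- \frac{1}{44}\right)\right) + 6774\right) + 9812 = \left(\left(2 - \frac{3}{22}\right) + 6774\right) + 9812 = \left(\frac{41}{22} + 6774\right) + 9812 = \frac{149069}{22} + 9812 = \frac{364933}{22}$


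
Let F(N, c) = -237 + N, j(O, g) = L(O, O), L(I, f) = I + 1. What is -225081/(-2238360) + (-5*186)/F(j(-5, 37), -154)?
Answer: 711973107/179814920 ≈ 3.9595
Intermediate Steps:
L(I, f) = 1 + I
j(O, g) = 1 + O
-225081/(-2238360) + (-5*186)/F(j(-5, 37), -154) = -225081/(-2238360) + (-5*186)/(-237 + (1 - 5)) = -225081*(-1/2238360) - 930/(-237 - 4) = 75027/746120 - 930/(-241) = 75027/746120 - 930*(-1/241) = 75027/746120 + 930/241 = 711973107/179814920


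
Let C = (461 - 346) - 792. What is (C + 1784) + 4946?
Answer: 6053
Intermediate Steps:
C = -677 (C = 115 - 792 = -677)
(C + 1784) + 4946 = (-677 + 1784) + 4946 = 1107 + 4946 = 6053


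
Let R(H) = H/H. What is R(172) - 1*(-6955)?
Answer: 6956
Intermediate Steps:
R(H) = 1
R(172) - 1*(-6955) = 1 - 1*(-6955) = 1 + 6955 = 6956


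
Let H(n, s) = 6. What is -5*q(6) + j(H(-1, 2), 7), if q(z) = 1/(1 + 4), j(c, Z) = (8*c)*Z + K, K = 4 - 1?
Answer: 338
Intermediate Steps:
K = 3
j(c, Z) = 3 + 8*Z*c (j(c, Z) = (8*c)*Z + 3 = 8*Z*c + 3 = 3 + 8*Z*c)
q(z) = ⅕ (q(z) = 1/5 = ⅕)
-5*q(6) + j(H(-1, 2), 7) = -5*⅕ + (3 + 8*7*6) = -1 + (3 + 336) = -1 + 339 = 338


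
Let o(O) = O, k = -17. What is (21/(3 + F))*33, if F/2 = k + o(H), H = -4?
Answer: -231/13 ≈ -17.769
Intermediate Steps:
F = -42 (F = 2*(-17 - 4) = 2*(-21) = -42)
(21/(3 + F))*33 = (21/(3 - 42))*33 = (21/(-39))*33 = (21*(-1/39))*33 = -7/13*33 = -231/13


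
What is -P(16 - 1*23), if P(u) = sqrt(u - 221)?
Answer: -2*I*sqrt(57) ≈ -15.1*I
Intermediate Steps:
P(u) = sqrt(-221 + u)
-P(16 - 1*23) = -sqrt(-221 + (16 - 1*23)) = -sqrt(-221 + (16 - 23)) = -sqrt(-221 - 7) = -sqrt(-228) = -2*I*sqrt(57)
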